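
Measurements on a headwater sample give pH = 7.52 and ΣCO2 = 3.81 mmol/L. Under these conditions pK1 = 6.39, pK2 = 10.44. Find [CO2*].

[CO2*] = 0.263 mmol/L

α₀ = 1 / (1 + K1/[H⁺] + K1K2/[H⁺]²) = 1 / (1 + 10^+1.13 + 10^-1.79)
   = 1 / (1 + 13.490 + 0.016218) = 1/14.506 = 0.06894
[CO2*] = α₀ × DIC = 0.06894 × 3.81 = 0.263 mmol/L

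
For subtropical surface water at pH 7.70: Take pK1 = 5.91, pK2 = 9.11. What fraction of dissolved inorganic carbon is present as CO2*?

α₀ = 0.0154

α₀ = 1 / (1 + K1/[H⁺] + K1K2/[H⁺]²) = 1 / (1 + 10^+1.79 + 10^+0.38)
   = 1 / (1 + 61.660 + 2.3988) = 1/65.058 = 0.01537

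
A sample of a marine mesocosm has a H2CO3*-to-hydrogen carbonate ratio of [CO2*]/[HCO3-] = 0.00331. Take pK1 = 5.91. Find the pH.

pH = 8.39

From K1 = [H⁺][HCO3-]/[CO2*]:  pH = pK1 − log₁₀([CO2*]/[HCO3-])
log₁₀(0.00331) = -2.480
pH = 5.91 − (-2.480) = 8.39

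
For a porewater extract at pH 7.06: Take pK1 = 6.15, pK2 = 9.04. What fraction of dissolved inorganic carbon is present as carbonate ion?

α₂ = 0.00924

α₂ = 1 / (1 + [H⁺]/K2 + [H⁺]²/(K1K2)) = 1 / (1 + 10^+1.98 + 10^+1.07)
   = 1 / (1 + 95.499 + 11.749) = 1/108.25 = 0.009238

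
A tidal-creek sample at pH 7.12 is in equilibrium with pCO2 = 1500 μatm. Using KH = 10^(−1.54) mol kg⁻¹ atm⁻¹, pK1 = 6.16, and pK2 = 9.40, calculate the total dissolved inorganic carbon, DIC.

[CO2*] = KH · pCO2 = 10^(−1.54) × 1500×10^-6 = 4.326×10^-5 mol/kg
α₀ = 1/(1 + K1/[H⁺] + K1K2/[H⁺]²) = 1/(1 + 10^+0.96 + 10^-1.32) = 0.09835
DIC = [CO2*]/α₀ = 4.326×10^-5 / 0.09835 = 0.440 mmol/kg

DIC = 0.440 mmol/kg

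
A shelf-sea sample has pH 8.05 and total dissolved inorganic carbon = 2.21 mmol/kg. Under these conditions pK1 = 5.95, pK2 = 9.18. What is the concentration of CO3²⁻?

[CO3²⁻] = 0.151 mmol/kg

α₂ = 1 / (1 + [H⁺]/K2 + [H⁺]²/(K1K2)) = 1 / (1 + 10^+1.13 + 10^-0.97)
   = 1 / (1 + 13.490 + 0.10715) = 1/14.597 = 0.06851
[CO3²⁻] = α₂ × DIC = 0.06851 × 2.21 = 0.151 mmol/kg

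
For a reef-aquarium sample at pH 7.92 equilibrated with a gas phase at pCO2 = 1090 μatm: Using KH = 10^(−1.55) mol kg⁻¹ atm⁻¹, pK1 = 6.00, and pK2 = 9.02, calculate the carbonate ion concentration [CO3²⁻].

[CO2*] = KH · pCO2 = 10^(−1.55) × 1090×10^-6 = 3.072×10^-5 mol/kg
α₀ = 1/(1 + K1/[H⁺] + K1K2/[H⁺]²) = 1/(1 + 10^+1.92 + 10^+0.82) = 0.01102
DIC = [CO2*]/α₀ = 3.072×10^-5 / 0.01102 = 2.789 mmol/kg
[CO3²⁻] = α₂·DIC; α₂ = 0.07278, so [CO3²⁻] = 0.07278 × 2.789 = 0.203 mmol/kg

[CO3²⁻] = 0.203 mmol/kg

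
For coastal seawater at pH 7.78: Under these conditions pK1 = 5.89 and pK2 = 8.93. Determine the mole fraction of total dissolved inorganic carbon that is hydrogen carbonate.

α₁ = 0.923

α₁ = 1 / (1 + [H⁺]/K1 + K2/[H⁺]) = 1 / (1 + 10^-1.89 + 10^-1.15)
   = 1 / (1 + 0.012882 + 0.070795) = 1/1.0837 = 0.9228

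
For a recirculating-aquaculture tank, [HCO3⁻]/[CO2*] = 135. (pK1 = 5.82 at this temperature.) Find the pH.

From K1 = [H⁺][HCO3⁻]/[CO2*]:  pH = pK1 + log₁₀([HCO3⁻]/[CO2*])
log₁₀(135) = +2.130
pH = 5.82 + (+2.130) = 7.95

pH = 7.95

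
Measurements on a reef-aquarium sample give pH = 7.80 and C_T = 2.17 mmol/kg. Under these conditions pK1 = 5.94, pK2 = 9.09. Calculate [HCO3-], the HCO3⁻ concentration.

α₁ = 1 / (1 + [H⁺]/K1 + K2/[H⁺]) = 1 / (1 + 10^-1.86 + 10^-1.29)
   = 1 / (1 + 0.013804 + 0.051286) = 1/1.0651 = 0.9389
[HCO3⁻] = α₁ × DIC = 0.9389 × 2.17 = 2.04 mmol/kg

[HCO3⁻] = 2.04 mmol/kg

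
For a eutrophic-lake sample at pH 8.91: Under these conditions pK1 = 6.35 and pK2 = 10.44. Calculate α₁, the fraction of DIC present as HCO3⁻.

α₁ = 1 / (1 + [H⁺]/K1 + K2/[H⁺]) = 1 / (1 + 10^-2.56 + 10^-1.53)
   = 1 / (1 + 0.0027542 + 0.029512) = 1/1.0323 = 0.9687

α₁ = 0.969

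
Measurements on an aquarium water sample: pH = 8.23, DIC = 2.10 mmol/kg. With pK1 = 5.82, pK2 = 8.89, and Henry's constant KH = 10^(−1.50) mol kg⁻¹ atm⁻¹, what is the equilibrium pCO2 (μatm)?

pCO2 = 211 μatm

α₀ = 1 / (1 + K1/[H⁺] + K1K2/[H⁺]²) = 1 / (1 + 10^+2.41 + 10^+1.75)
   = 1 / (1 + 257.04 + 56.234) = 1/314.27 = 0.003182
[CO2*] = α₀ × DIC = 0.003182 × 2.10 = 0.006682 mmol/kg = 6.682 μmol/kg
pCO2 = [CO2*]/KH = 6.682×10^-6 / 3.162×10^-2 = 211 μatm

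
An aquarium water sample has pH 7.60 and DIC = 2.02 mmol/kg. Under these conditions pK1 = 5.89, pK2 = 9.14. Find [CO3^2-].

[CO3²⁻] = 0.0556 mmol/kg

α₂ = 1 / (1 + [H⁺]/K2 + [H⁺]²/(K1K2)) = 1 / (1 + 10^+1.54 + 10^-0.17)
   = 1 / (1 + 34.674 + 0.67608) = 1/36.350 = 0.02751
[CO3²⁻] = α₂ × DIC = 0.02751 × 2.02 = 0.0556 mmol/kg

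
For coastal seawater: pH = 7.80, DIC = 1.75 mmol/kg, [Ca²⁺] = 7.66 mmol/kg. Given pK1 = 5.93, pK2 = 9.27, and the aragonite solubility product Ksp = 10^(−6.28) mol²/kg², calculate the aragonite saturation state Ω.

Ω = 0.826

α₂ = 1 / (1 + [H⁺]/K2 + [H⁺]²/(K1K2)) = 1 / (1 + 10^+1.47 + 10^-0.40)
   = 1 / (1 + 29.512 + 0.39811) = 1/30.910 = 0.03235
[CO3²⁻] = α₂ × DIC = 0.03235 × 1.75 = 0.05662 mmol/kg
Ksp = 10^(−6.28) = 5.248×10^-7
Ω = [Ca²⁺][CO3²⁻]/Ksp = (7.66×10^-3)(5.662×10^-5) / 5.248×10^-7 = 0.826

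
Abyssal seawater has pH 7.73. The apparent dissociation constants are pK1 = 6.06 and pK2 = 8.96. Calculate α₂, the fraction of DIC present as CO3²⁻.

α₂ = 1 / (1 + [H⁺]/K2 + [H⁺]²/(K1K2)) = 1 / (1 + 10^+1.23 + 10^-0.44)
   = 1 / (1 + 16.982 + 0.36308) = 1/18.346 = 0.05451

α₂ = 0.0545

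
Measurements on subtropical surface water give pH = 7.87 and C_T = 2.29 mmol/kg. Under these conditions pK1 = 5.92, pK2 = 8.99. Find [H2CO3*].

α₀ = 1 / (1 + K1/[H⁺] + K1K2/[H⁺]²) = 1 / (1 + 10^+1.95 + 10^+0.83)
   = 1 / (1 + 89.125 + 6.7608) = 1/96.886 = 0.01032
[CO2*] = α₀ × DIC = 0.01032 × 2.29 = 0.0236 mmol/kg

[CO2*] = 0.0236 mmol/kg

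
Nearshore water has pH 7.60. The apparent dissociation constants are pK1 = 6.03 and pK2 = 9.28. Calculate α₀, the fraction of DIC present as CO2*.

α₀ = 1 / (1 + K1/[H⁺] + K1K2/[H⁺]²) = 1 / (1 + 10^+1.57 + 10^-0.11)
   = 1 / (1 + 37.154 + 0.77625) = 1/38.930 = 0.02569

α₀ = 0.0257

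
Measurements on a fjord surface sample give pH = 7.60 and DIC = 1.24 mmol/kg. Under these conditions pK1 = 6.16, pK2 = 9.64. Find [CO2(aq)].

[CO2*] = 0.0431 mmol/kg

α₀ = 1 / (1 + K1/[H⁺] + K1K2/[H⁺]²) = 1 / (1 + 10^+1.44 + 10^-0.60)
   = 1 / (1 + 27.542 + 0.25119) = 1/28.793 = 0.03473
[CO2*] = α₀ × DIC = 0.03473 × 1.24 = 0.0431 mmol/kg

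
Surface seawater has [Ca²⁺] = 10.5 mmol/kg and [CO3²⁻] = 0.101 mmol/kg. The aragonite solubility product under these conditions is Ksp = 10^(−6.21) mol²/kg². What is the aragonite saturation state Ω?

Ω = 1.72

Ksp = 10^(−6.21) = 6.166×10^-7
Ω = [Ca²⁺][CO3²⁻]/Ksp = (10.5×10^-3)(0.101×10^-3) / 6.166×10^-7 = 1.72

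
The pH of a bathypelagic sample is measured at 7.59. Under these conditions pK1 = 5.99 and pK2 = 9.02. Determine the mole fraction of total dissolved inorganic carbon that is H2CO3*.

α₀ = 0.0236

α₀ = 1 / (1 + K1/[H⁺] + K1K2/[H⁺]²) = 1 / (1 + 10^+1.60 + 10^+0.17)
   = 1 / (1 + 39.811 + 1.4791) = 1/42.290 = 0.02365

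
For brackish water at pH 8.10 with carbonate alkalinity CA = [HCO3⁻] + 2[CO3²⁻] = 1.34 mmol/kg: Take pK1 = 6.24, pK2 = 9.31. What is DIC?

CA = [HCO3⁻] + 2[CO3²⁻] = (α₁ + 2α₂)·DIC
At pH 8.10: [H⁺]/K1 = 10^-1.86 = 0.013804, K2/[H⁺] = 10^-1.21 = 0.061660
α₁ = 1/(1 + 0.013804 + 0.061660) = 1/1.0755 = 0.9298; α₂ = α₁·K2/[H⁺] = 0.05733
α₁ + 2α₂ = 1.0445
DIC = CA / (α₁ + 2α₂) = 1.34 / 1.0445 = 1.28 mmol/kg

DIC = 1.28 mmol/kg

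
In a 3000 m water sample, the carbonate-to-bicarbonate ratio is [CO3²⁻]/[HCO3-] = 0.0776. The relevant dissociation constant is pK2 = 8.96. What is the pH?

pH = 7.85

From K2 = [H⁺][CO3²⁻]/[HCO3-]:  pH = pK2 + log₁₀([CO3²⁻]/[HCO3-])
log₁₀(0.0776) = -1.110
pH = 8.96 + (-1.110) = 7.85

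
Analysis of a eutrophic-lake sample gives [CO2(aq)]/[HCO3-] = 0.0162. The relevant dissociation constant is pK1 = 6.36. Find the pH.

pH = 8.15

From K1 = [H⁺][HCO3-]/[CO2(aq)]:  pH = pK1 − log₁₀([CO2(aq)]/[HCO3-])
log₁₀(0.0162) = -1.790
pH = 6.36 − (-1.790) = 8.15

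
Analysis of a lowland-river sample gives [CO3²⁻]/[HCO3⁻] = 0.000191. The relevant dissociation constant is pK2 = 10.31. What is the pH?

From K2 = [H⁺][CO3²⁻]/[HCO3⁻]:  pH = pK2 + log₁₀([CO3²⁻]/[HCO3⁻])
log₁₀(0.000191) = -3.719
pH = 10.31 + (-3.719) = 6.59

pH = 6.59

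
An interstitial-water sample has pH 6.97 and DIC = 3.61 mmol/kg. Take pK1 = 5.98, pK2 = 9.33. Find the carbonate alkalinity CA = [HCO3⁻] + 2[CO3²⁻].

CA = [HCO3⁻] + 2[CO3²⁻] = (α₁ + 2α₂)·DIC
At pH 6.97: [H⁺]/K1 = 10^-0.99 = 0.10233, K2/[H⁺] = 10^-2.36 = 0.0043652
α₁ = 1/(1 + 0.10233 + 0.0043652) = 1/1.1067 = 0.9036; α₂ = α₁·K2/[H⁺] = 0.003944
α₁ + 2α₂ = 0.9115
CA = 0.9115 × 3.61 = 3.29 mmol/kg

CA = 3.29 mmol/kg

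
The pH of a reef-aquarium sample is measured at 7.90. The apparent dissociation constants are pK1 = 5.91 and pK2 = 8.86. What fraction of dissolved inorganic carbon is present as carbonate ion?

α₂ = 0.0979

α₂ = 1 / (1 + [H⁺]/K2 + [H⁺]²/(K1K2)) = 1 / (1 + 10^+0.96 + 10^-1.03)
   = 1 / (1 + 9.1201 + 0.093325) = 1/10.213 = 0.09791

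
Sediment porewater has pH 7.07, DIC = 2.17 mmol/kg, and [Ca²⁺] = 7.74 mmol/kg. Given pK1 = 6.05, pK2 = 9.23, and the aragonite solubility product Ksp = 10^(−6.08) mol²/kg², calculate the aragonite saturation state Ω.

Ω = 0.127

α₂ = 1 / (1 + [H⁺]/K2 + [H⁺]²/(K1K2)) = 1 / (1 + 10^+2.16 + 10^+1.14)
   = 1 / (1 + 144.54 + 13.804) = 1/159.35 = 0.006276
[CO3²⁻] = α₂ × DIC = 0.006276 × 2.17 = 0.01362 mmol/kg = 13.62 μmol/kg
Ksp = 10^(−6.08) = 8.318×10^-7
Ω = [Ca²⁺][CO3²⁻]/Ksp = (7.74×10^-3)(1.362×10^-5) / 8.318×10^-7 = 0.127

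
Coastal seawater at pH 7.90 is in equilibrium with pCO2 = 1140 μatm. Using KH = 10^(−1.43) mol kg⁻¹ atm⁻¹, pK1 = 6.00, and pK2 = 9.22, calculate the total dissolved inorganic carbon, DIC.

DIC = 3.57 mmol/kg

[CO2*] = KH · pCO2 = 10^(−1.43) × 1140×10^-6 = 4.236×10^-5 mol/kg
α₀ = 1/(1 + K1/[H⁺] + K1K2/[H⁺]²) = 1/(1 + 10^+1.90 + 10^+0.58) = 0.01187
DIC = [CO2*]/α₀ = 4.236×10^-5 / 0.01187 = 3.57 mmol/kg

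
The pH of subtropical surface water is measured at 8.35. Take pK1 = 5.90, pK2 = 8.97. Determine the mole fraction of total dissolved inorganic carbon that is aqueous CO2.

α₀ = 1 / (1 + K1/[H⁺] + K1K2/[H⁺]²) = 1 / (1 + 10^+2.45 + 10^+1.83)
   = 1 / (1 + 281.84 + 67.608) = 1/350.45 = 0.002854

α₀ = 0.00285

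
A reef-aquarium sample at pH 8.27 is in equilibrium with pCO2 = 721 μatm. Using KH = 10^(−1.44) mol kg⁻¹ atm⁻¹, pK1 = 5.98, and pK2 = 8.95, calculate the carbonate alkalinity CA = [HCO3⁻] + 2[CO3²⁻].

[CO2*] = KH · pCO2 = 10^(−1.44) × 721×10^-6 = 2.618×10^-5 mol/kg
α₀ = 1/(1 + K1/[H⁺] + K1K2/[H⁺]²) = 1/(1 + 10^+2.29 + 10^+1.61) = 0.004224
DIC = [CO2*]/α₀ = 2.618×10^-5 / 0.004224 = 6.197 mmol/kg
CA = (α₁ + 2α₂)·DIC = (0.8237 + 2×0.1721) × 6.197 = 7.24 mmol/kg

CA = 7.24 mmol/kg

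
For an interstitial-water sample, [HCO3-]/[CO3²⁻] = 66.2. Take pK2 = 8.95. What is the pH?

pH = 7.13

From K2 = [H⁺][CO3²⁻]/[HCO3-]:  pH = pK2 − log₁₀([HCO3-]/[CO3²⁻])
log₁₀(66.2) = +1.821
pH = 8.95 − (+1.821) = 7.13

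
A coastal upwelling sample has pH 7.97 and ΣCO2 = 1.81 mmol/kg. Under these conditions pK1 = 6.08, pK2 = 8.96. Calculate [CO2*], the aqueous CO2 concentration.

α₀ = 1 / (1 + K1/[H⁺] + K1K2/[H⁺]²) = 1 / (1 + 10^+1.89 + 10^+0.90)
   = 1 / (1 + 77.625 + 7.9433) = 1/86.568 = 0.01155
[CO2*] = α₀ × DIC = 0.01155 × 1.81 = 0.0209 mmol/kg

[CO2*] = 0.0209 mmol/kg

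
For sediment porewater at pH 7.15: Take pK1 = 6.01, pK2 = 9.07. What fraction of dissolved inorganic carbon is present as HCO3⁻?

α₁ = 1 / (1 + [H⁺]/K1 + K2/[H⁺]) = 1 / (1 + 10^-1.14 + 10^-1.92)
   = 1 / (1 + 0.072444 + 0.012023) = 1/1.0845 = 0.9221

α₁ = 0.922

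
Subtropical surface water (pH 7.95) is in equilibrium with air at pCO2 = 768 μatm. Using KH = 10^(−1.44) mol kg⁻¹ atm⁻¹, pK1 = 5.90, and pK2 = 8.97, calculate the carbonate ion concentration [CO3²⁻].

[CO2*] = KH · pCO2 = 10^(−1.44) × 768×10^-6 = 2.788×10^-5 mol/kg
α₀ = 1/(1 + K1/[H⁺] + K1K2/[H⁺]²) = 1/(1 + 10^+2.05 + 10^+1.03) = 0.008070
DIC = [CO2*]/α₀ = 2.788×10^-5 / 0.008070 = 3.455 mmol/kg
[CO3²⁻] = α₂·DIC; α₂ = 0.08647, so [CO3²⁻] = 0.08647 × 3.455 = 0.299 mmol/kg

[CO3²⁻] = 0.299 mmol/kg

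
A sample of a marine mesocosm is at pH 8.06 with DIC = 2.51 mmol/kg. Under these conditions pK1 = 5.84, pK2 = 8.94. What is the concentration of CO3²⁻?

α₂ = 1 / (1 + [H⁺]/K2 + [H⁺]²/(K1K2)) = 1 / (1 + 10^+0.88 + 10^-1.34)
   = 1 / (1 + 7.5858 + 0.045709) = 1/8.6315 = 0.1159
[CO3²⁻] = α₂ × DIC = 0.1159 × 2.51 = 0.291 mmol/kg

[CO3²⁻] = 0.291 mmol/kg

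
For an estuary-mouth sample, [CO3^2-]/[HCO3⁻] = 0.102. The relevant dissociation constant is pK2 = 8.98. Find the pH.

pH = 7.99

From K2 = [H⁺][CO3^2-]/[HCO3⁻]:  pH = pK2 + log₁₀([CO3^2-]/[HCO3⁻])
log₁₀(0.102) = -0.991
pH = 8.98 + (-0.991) = 7.99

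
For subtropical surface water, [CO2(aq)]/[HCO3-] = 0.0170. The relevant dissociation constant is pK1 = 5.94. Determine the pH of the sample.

pH = 7.71

From K1 = [H⁺][HCO3-]/[CO2(aq)]:  pH = pK1 − log₁₀([CO2(aq)]/[HCO3-])
log₁₀(0.0170) = -1.770
pH = 5.94 − (-1.770) = 7.71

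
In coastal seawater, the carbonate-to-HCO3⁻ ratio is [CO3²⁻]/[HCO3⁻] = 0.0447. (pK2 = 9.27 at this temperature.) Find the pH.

pH = 7.92

From K2 = [H⁺][CO3²⁻]/[HCO3⁻]:  pH = pK2 + log₁₀([CO3²⁻]/[HCO3⁻])
log₁₀(0.0447) = -1.350
pH = 9.27 + (-1.350) = 7.92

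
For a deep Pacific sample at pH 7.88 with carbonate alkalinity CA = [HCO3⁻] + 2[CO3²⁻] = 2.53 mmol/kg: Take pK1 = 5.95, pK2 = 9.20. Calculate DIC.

CA = [HCO3⁻] + 2[CO3²⁻] = (α₁ + 2α₂)·DIC
At pH 7.88: [H⁺]/K1 = 10^-1.93 = 0.011749, K2/[H⁺] = 10^-1.32 = 0.047863
α₁ = 1/(1 + 0.011749 + 0.047863) = 1/1.0596 = 0.9437; α₂ = α₁·K2/[H⁺] = 0.04517
α₁ + 2α₂ = 1.0341
DIC = CA / (α₁ + 2α₂) = 2.53 / 1.0341 = 2.45 mmol/kg

DIC = 2.45 mmol/kg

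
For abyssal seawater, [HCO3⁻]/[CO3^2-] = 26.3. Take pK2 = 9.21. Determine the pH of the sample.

pH = 7.79

From K2 = [H⁺][CO3^2-]/[HCO3⁻]:  pH = pK2 − log₁₀([HCO3⁻]/[CO3^2-])
log₁₀(26.3) = +1.420
pH = 9.21 − (+1.420) = 7.79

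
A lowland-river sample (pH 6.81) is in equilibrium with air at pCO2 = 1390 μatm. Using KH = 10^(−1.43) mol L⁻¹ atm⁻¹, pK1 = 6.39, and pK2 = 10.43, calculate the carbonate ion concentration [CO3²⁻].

[CO3²⁻] = 0.0326 μmol/L

[CO2*] = KH · pCO2 = 10^(−1.43) × 1390×10^-6 = 5.164×10^-5 mol/L
α₀ = 1/(1 + K1/[H⁺] + K1K2/[H⁺]²) = 1/(1 + 10^+0.42 + 10^-3.20) = 0.2754
DIC = [CO2*]/α₀ = 5.164×10^-5 / 0.2754 = 0.1875 mmol/L
[CO3²⁻] = α₂·DIC; α₂ = 0.0001738, so [CO3²⁻] = 0.0001738 × 0.1875 = 3.26×10^-5 mmol/L = 0.0326 μmol/L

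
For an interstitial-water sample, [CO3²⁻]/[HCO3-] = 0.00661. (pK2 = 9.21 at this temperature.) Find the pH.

pH = 7.03

From K2 = [H⁺][CO3²⁻]/[HCO3-]:  pH = pK2 + log₁₀([CO3²⁻]/[HCO3-])
log₁₀(0.00661) = -2.180
pH = 9.21 + (-2.180) = 7.03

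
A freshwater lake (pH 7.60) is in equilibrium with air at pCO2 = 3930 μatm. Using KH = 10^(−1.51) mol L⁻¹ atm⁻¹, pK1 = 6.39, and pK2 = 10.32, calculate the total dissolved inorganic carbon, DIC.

[CO2*] = KH · pCO2 = 10^(−1.51) × 3930×10^-6 = 1.214×10^-4 mol/L
α₀ = 1/(1 + K1/[H⁺] + K1K2/[H⁺]²) = 1/(1 + 10^+1.21 + 10^-1.51) = 0.05797
DIC = [CO2*]/α₀ = 1.214×10^-4 / 0.05797 = 2.09 mmol/L

DIC = 2.09 mmol/L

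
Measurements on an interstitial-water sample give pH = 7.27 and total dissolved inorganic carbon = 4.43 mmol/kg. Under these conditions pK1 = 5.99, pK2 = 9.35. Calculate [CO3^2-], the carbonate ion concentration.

[CO3²⁻] = 0.0347 mmol/kg

α₂ = 1 / (1 + [H⁺]/K2 + [H⁺]²/(K1K2)) = 1 / (1 + 10^+2.08 + 10^+0.80)
   = 1 / (1 + 120.23 + 6.3096) = 1/127.54 = 0.007841
[CO3²⁻] = α₂ × DIC = 0.007841 × 4.43 = 0.0347 mmol/kg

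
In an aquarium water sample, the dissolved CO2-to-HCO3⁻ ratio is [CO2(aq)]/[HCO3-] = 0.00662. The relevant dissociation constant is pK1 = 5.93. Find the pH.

pH = 8.11

From K1 = [H⁺][HCO3-]/[CO2(aq)]:  pH = pK1 − log₁₀([CO2(aq)]/[HCO3-])
log₁₀(0.00662) = -2.179
pH = 5.93 − (-2.179) = 8.11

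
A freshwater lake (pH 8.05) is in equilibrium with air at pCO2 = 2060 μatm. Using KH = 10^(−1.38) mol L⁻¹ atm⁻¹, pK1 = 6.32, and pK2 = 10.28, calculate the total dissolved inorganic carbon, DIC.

[CO2*] = KH · pCO2 = 10^(−1.38) × 2060×10^-6 = 8.588×10^-5 mol/L
α₀ = 1/(1 + K1/[H⁺] + K1K2/[H⁺]²) = 1/(1 + 10^+1.73 + 10^-0.50) = 0.01818
DIC = [CO2*]/α₀ = 8.588×10^-5 / 0.01818 = 4.72 mmol/L

DIC = 4.72 mmol/L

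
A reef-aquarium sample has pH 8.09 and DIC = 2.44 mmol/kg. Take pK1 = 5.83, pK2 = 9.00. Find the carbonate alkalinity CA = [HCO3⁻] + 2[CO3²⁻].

CA = 2.69 mmol/kg

CA = [HCO3⁻] + 2[CO3²⁻] = (α₁ + 2α₂)·DIC
At pH 8.09: [H⁺]/K1 = 10^-2.26 = 0.0054954, K2/[H⁺] = 10^-0.91 = 0.12303
α₁ = 1/(1 + 0.0054954 + 0.12303) = 1/1.1285 = 0.8861; α₂ = α₁·K2/[H⁺] = 0.1090
α₁ + 2α₂ = 1.1041
CA = 1.1041 × 2.44 = 2.69 mmol/kg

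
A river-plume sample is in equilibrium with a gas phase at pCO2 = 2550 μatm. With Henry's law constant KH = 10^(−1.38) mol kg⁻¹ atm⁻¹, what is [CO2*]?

KH = 10^(−1.38) = 4.169×10^-2 mol kg⁻¹ atm⁻¹
[CO2*] = KH · pCO2 = 4.169×10^-2 × 2550×10^-6 atm = 1.06×10^-4 mol/kg

[CO2*] = 106 μmol/kg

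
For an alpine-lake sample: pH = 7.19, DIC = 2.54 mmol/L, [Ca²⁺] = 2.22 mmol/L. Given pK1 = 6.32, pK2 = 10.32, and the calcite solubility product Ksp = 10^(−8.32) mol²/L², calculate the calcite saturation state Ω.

α₂ = 1 / (1 + [H⁺]/K2 + [H⁺]²/(K1K2)) = 1 / (1 + 10^+3.13 + 10^+2.26)
   = 1 / (1 + 1349.0 + 181.97) = 1/1531.9 = 0.0006528
[CO3²⁻] = α₂ × DIC = 0.0006528 × 2.54 = 0.001658 mmol/L = 1.658 μmol/L
Ksp = 10^(−8.32) = 4.786×10^-9
Ω = [Ca²⁺][CO3²⁻]/Ksp = (2.22×10^-3)(1.658×10^-6) / 4.786×10^-9 = 0.769

Ω = 0.769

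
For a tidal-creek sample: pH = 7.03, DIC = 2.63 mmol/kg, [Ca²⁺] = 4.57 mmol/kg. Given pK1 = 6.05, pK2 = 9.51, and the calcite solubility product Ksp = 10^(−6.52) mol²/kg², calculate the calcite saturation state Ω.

α₂ = 1 / (1 + [H⁺]/K2 + [H⁺]²/(K1K2)) = 1 / (1 + 10^+2.48 + 10^+1.50)
   = 1 / (1 + 302.00 + 31.623) = 1/334.62 = 0.002988
[CO3²⁻] = α₂ × DIC = 0.002988 × 2.63 = 0.007860 mmol/kg = 7.860 μmol/kg
Ksp = 10^(−6.52) = 3.020×10^-7
Ω = [Ca²⁺][CO3²⁻]/Ksp = (4.57×10^-3)(7.860×10^-6) / 3.020×10^-7 = 0.119

Ω = 0.119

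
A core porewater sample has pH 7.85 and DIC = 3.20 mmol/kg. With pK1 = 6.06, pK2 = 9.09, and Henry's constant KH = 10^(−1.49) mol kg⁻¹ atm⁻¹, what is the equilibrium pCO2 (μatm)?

pCO2 = 1490 μatm

α₀ = 1 / (1 + K1/[H⁺] + K1K2/[H⁺]²) = 1 / (1 + 10^+1.79 + 10^+0.55)
   = 1 / (1 + 61.660 + 3.5481) = 1/66.208 = 0.01510
[CO2*] = α₀ × DIC = 0.01510 × 3.20 = 0.04833 mmol/kg
pCO2 = [CO2*]/KH = 4.833×10^-5 / 3.236×10^-2 = 1490 μatm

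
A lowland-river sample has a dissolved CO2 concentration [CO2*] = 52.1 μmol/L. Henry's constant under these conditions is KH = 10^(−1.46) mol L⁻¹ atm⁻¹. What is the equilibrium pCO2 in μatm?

KH = 10^(−1.46) = 3.467×10^-2 mol L⁻¹ atm⁻¹
pCO2 = [CO2*]/KH = 52.1×10^-6 / 3.467×10^-2 = 1.50×10^-3 atm = 1500 μatm

pCO2 = 1500 μatm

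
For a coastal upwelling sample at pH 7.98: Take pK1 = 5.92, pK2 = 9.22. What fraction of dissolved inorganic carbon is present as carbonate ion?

α₂ = 0.0540

α₂ = 1 / (1 + [H⁺]/K2 + [H⁺]²/(K1K2)) = 1 / (1 + 10^+1.24 + 10^-0.82)
   = 1 / (1 + 17.378 + 0.15136) = 1/18.529 = 0.05397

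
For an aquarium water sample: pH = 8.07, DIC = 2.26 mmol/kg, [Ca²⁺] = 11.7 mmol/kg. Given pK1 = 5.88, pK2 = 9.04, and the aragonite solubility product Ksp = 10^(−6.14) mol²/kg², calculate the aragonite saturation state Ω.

α₂ = 1 / (1 + [H⁺]/K2 + [H⁺]²/(K1K2)) = 1 / (1 + 10^+0.97 + 10^-1.22)
   = 1 / (1 + 9.3325 + 0.060256) = 1/10.393 = 0.09622
[CO3²⁻] = α₂ × DIC = 0.09622 × 2.26 = 0.2175 mmol/kg
Ksp = 10^(−6.14) = 7.244×10^-7
Ω = [Ca²⁺][CO3²⁻]/Ksp = (11.7×10^-3)(2.175×10^-4) / 7.244×10^-7 = 3.51

Ω = 3.51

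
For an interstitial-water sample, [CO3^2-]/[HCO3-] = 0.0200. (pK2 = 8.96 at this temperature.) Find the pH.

pH = 7.26

From K2 = [H⁺][CO3^2-]/[HCO3-]:  pH = pK2 + log₁₀([CO3^2-]/[HCO3-])
log₁₀(0.0200) = -1.699
pH = 8.96 + (-1.699) = 7.26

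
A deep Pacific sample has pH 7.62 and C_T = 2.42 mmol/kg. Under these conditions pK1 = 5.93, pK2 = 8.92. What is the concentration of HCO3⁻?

[HCO3⁻] = 2.26 mmol/kg

α₁ = 1 / (1 + [H⁺]/K1 + K2/[H⁺]) = 1 / (1 + 10^-1.69 + 10^-1.30)
   = 1 / (1 + 0.020417 + 0.050119) = 1/1.0705 = 0.9341
[HCO3⁻] = α₁ × DIC = 0.9341 × 2.42 = 2.26 mmol/kg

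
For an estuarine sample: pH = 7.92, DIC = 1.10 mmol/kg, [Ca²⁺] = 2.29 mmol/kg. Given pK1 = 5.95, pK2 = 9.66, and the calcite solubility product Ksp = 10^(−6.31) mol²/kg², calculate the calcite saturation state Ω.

Ω = 0.0910

α₂ = 1 / (1 + [H⁺]/K2 + [H⁺]²/(K1K2)) = 1 / (1 + 10^+1.74 + 10^-0.23)
   = 1 / (1 + 54.954 + 0.58884) = 1/56.543 = 0.01769
[CO3²⁻] = α₂ × DIC = 0.01769 × 1.10 = 0.01945 mmol/kg = 19.45 μmol/kg
Ksp = 10^(−6.31) = 4.898×10^-7
Ω = [Ca²⁺][CO3²⁻]/Ksp = (2.29×10^-3)(1.945×10^-5) / 4.898×10^-7 = 0.0910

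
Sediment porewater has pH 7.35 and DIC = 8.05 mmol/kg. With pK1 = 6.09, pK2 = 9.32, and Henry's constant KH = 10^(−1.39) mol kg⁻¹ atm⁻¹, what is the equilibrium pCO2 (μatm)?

pCO2 = 1.02×10^4 μatm

α₀ = 1 / (1 + K1/[H⁺] + K1K2/[H⁺]²) = 1 / (1 + 10^+1.26 + 10^-0.71)
   = 1 / (1 + 18.197 + 0.19498) = 1/19.392 = 0.05157
[CO2*] = α₀ × DIC = 0.05157 × 8.05 = 0.4151 mmol/kg
pCO2 = [CO2*]/KH = 4.151×10^-4 / 4.074×10^-2 = 1.02×10^4 μatm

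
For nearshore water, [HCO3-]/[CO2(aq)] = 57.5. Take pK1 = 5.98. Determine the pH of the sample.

pH = 7.74

From K1 = [H⁺][HCO3-]/[CO2(aq)]:  pH = pK1 + log₁₀([HCO3-]/[CO2(aq)])
log₁₀(57.5) = +1.760
pH = 5.98 + (+1.760) = 7.74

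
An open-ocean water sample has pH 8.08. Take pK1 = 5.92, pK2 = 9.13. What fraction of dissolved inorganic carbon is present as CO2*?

α₀ = 0.00631

α₀ = 1 / (1 + K1/[H⁺] + K1K2/[H⁺]²) = 1 / (1 + 10^+2.16 + 10^+1.11)
   = 1 / (1 + 144.54 + 12.882) = 1/158.43 = 0.006312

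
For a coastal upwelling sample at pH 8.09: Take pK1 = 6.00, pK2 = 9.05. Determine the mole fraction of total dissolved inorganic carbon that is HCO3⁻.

α₁ = 1 / (1 + [H⁺]/K1 + K2/[H⁺]) = 1 / (1 + 10^-2.09 + 10^-0.96)
   = 1 / (1 + 0.0081283 + 0.10965) = 1/1.1178 = 0.8946

α₁ = 0.895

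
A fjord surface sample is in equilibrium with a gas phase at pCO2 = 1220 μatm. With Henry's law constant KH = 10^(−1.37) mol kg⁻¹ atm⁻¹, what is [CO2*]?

KH = 10^(−1.37) = 4.266×10^-2 mol kg⁻¹ atm⁻¹
[CO2*] = KH · pCO2 = 4.266×10^-2 × 1220×10^-6 atm = 5.20×10^-5 mol/kg

[CO2*] = 52.0 μmol/kg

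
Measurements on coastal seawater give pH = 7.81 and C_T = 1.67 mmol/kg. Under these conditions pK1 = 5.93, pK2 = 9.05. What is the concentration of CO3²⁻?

α₂ = 1 / (1 + [H⁺]/K2 + [H⁺]²/(K1K2)) = 1 / (1 + 10^+1.24 + 10^-0.64)
   = 1 / (1 + 17.378 + 0.22909) = 1/18.607 = 0.05374
[CO3²⁻] = α₂ × DIC = 0.05374 × 1.67 = 0.0898 mmol/kg

[CO3²⁻] = 0.0898 mmol/kg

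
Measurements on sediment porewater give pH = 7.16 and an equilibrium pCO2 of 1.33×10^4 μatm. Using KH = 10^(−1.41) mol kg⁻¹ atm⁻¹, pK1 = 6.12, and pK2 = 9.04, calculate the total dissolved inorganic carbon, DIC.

[CO2*] = KH · pCO2 = 10^(−1.41) × 1.33×10^4×10^-6 = 5.174×10^-4 mol/kg
α₀ = 1/(1 + K1/[H⁺] + K1K2/[H⁺]²) = 1/(1 + 10^+1.04 + 10^-0.84) = 0.08258
DIC = [CO2*]/α₀ = 5.174×10^-4 / 0.08258 = 6.27 mmol/kg

DIC = 6.27 mmol/kg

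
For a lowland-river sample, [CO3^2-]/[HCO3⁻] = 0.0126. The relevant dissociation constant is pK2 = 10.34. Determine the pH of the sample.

pH = 8.44

From K2 = [H⁺][CO3^2-]/[HCO3⁻]:  pH = pK2 + log₁₀([CO3^2-]/[HCO3⁻])
log₁₀(0.0126) = -1.900
pH = 10.34 + (-1.900) = 8.44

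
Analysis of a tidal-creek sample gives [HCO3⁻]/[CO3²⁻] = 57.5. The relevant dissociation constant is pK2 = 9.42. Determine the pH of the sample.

From K2 = [H⁺][CO3²⁻]/[HCO3⁻]:  pH = pK2 − log₁₀([HCO3⁻]/[CO3²⁻])
log₁₀(57.5) = +1.760
pH = 9.42 − (+1.760) = 7.66

pH = 7.66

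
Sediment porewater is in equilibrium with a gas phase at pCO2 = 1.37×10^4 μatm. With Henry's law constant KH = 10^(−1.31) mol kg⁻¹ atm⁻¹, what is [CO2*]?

KH = 10^(−1.31) = 4.898×10^-2 mol kg⁻¹ atm⁻¹
[CO2*] = KH · pCO2 = 4.898×10^-2 × 1.37×10^4×10^-6 atm = 6.71×10^-4 mol/kg

[CO2*] = 671 μmol/kg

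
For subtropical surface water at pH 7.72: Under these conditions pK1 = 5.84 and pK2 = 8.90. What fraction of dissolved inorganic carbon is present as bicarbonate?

α₁ = 1 / (1 + [H⁺]/K1 + K2/[H⁺]) = 1 / (1 + 10^-1.88 + 10^-1.18)
   = 1 / (1 + 0.013183 + 0.066069) = 1/1.0793 = 0.9266

α₁ = 0.927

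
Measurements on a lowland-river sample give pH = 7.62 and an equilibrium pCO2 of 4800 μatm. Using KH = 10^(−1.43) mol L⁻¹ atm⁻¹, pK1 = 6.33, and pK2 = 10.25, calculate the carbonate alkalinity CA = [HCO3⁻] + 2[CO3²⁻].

CA = 3.49 mmol/L

[CO2*] = KH · pCO2 = 10^(−1.43) × 4800×10^-6 = 1.783×10^-4 mol/L
α₀ = 1/(1 + K1/[H⁺] + K1K2/[H⁺]²) = 1/(1 + 10^+1.29 + 10^-1.34) = 0.04868
DIC = [CO2*]/α₀ = 1.783×10^-4 / 0.04868 = 3.664 mmol/L
CA = (α₁ + 2α₂)·DIC = (0.9491 + 2×0.002225) × 3.664 = 3.49 mmol/L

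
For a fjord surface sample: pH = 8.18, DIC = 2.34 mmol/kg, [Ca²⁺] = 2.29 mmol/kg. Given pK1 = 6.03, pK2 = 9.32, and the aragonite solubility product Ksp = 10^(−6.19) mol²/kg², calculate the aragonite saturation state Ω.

Ω = 0.557

α₂ = 1 / (1 + [H⁺]/K2 + [H⁺]²/(K1K2)) = 1 / (1 + 10^+1.14 + 10^-1.01)
   = 1 / (1 + 13.804 + 0.097724) = 1/14.902 = 0.06711
[CO3²⁻] = α₂ × DIC = 0.06711 × 2.34 = 0.1570 mmol/kg
Ksp = 10^(−6.19) = 6.457×10^-7
Ω = [Ca²⁺][CO3²⁻]/Ksp = (2.29×10^-3)(1.570×10^-4) / 6.457×10^-7 = 0.557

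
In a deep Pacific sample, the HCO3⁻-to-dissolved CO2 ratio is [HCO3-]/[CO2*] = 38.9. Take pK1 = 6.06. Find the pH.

From K1 = [H⁺][HCO3-]/[CO2*]:  pH = pK1 + log₁₀([HCO3-]/[CO2*])
log₁₀(38.9) = +1.590
pH = 6.06 + (+1.590) = 7.65

pH = 7.65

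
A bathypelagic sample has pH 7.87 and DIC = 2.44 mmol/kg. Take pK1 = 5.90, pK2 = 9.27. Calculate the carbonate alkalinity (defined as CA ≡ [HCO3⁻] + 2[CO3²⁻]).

CA = 2.51 mmol/kg

CA = [HCO3⁻] + 2[CO3²⁻] = (α₁ + 2α₂)·DIC
At pH 7.87: [H⁺]/K1 = 10^-1.97 = 0.010715, K2/[H⁺] = 10^-1.40 = 0.039811
α₁ = 1/(1 + 0.010715 + 0.039811) = 1/1.0505 = 0.9519; α₂ = α₁·K2/[H⁺] = 0.03790
α₁ + 2α₂ = 1.0277
CA = 1.0277 × 2.44 = 2.51 mmol/kg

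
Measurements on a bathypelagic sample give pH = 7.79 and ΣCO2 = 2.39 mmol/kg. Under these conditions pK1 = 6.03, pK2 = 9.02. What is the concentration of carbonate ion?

[CO3²⁻] = 0.131 mmol/kg

α₂ = 1 / (1 + [H⁺]/K2 + [H⁺]²/(K1K2)) = 1 / (1 + 10^+1.23 + 10^-0.53)
   = 1 / (1 + 16.982 + 0.29512) = 1/18.278 = 0.05471
[CO3²⁻] = α₂ × DIC = 0.05471 × 2.39 = 0.131 mmol/kg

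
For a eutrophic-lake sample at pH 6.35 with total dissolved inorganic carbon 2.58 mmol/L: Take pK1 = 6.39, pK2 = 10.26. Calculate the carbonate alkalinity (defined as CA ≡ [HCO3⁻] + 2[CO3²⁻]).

CA = 1.23 mmol/L

CA = [HCO3⁻] + 2[CO3²⁻] = (α₁ + 2α₂)·DIC
At pH 6.35: [H⁺]/K1 = 10^0.04 = 1.0965, K2/[H⁺] = 10^-3.91 = 0.00012303
α₁ = 1/(1 + 1.0965 + 0.00012303) = 1/2.0966 = 0.4770; α₂ = α₁·K2/[H⁺] = 5.868×10^-5
α₁ + 2α₂ = 0.4771
CA = 0.4771 × 2.58 = 1.23 mmol/L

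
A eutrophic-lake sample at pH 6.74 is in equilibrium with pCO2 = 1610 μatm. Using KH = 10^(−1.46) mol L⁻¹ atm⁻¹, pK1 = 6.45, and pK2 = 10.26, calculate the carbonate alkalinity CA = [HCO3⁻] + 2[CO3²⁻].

[CO2*] = KH · pCO2 = 10^(−1.46) × 1610×10^-6 = 5.582×10^-5 mol/L
α₀ = 1/(1 + K1/[H⁺] + K1K2/[H⁺]²) = 1/(1 + 10^+0.29 + 10^-3.23) = 0.3389
DIC = [CO2*]/α₀ = 5.582×10^-5 / 0.3389 = 0.1647 mmol/L
CA = (α₁ + 2α₂)·DIC = (0.6609 + 2×0.0001996) × 0.1647 = 0.109 mmol/L

CA = 0.109 mmol/L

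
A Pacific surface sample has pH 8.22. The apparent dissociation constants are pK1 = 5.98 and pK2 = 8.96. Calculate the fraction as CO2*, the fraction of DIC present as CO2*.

α₀ = 1 / (1 + K1/[H⁺] + K1K2/[H⁺]²) = 1 / (1 + 10^+2.24 + 10^+1.50)
   = 1 / (1 + 173.78 + 31.623) = 1/206.40 = 0.004845

α₀ = 0.00484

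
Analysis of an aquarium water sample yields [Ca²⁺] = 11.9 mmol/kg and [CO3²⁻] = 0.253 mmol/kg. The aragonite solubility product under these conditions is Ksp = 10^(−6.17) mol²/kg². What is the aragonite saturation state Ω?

Ω = 4.45

Ksp = 10^(−6.17) = 6.761×10^-7
Ω = [Ca²⁺][CO3²⁻]/Ksp = (11.9×10^-3)(0.253×10^-3) / 6.761×10^-7 = 4.45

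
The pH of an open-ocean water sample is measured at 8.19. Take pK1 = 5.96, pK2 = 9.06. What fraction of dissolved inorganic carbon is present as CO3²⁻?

α₂ = 1 / (1 + [H⁺]/K2 + [H⁺]²/(K1K2)) = 1 / (1 + 10^+0.87 + 10^-1.36)
   = 1 / (1 + 7.4131 + 0.043652) = 1/8.4568 = 0.1182

α₂ = 0.118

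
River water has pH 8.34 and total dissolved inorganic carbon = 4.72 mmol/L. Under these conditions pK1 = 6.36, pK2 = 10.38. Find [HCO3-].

α₁ = 1 / (1 + [H⁺]/K1 + K2/[H⁺]) = 1 / (1 + 10^-1.98 + 10^-2.04)
   = 1 / (1 + 0.010471 + 0.0091201) = 1/1.0196 = 0.9808
[HCO3⁻] = α₁ × DIC = 0.9808 × 4.72 = 4.63 mmol/L

[HCO3⁻] = 4.63 mmol/L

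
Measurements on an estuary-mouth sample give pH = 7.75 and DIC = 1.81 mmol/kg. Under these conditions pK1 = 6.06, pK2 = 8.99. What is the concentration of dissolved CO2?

α₀ = 1 / (1 + K1/[H⁺] + K1K2/[H⁺]²) = 1 / (1 + 10^+1.69 + 10^+0.45)
   = 1 / (1 + 48.978 + 2.8184) = 1/52.796 = 0.01894
[CO2*] = α₀ × DIC = 0.01894 × 1.81 = 0.0343 mmol/kg

[CO2*] = 0.0343 mmol/kg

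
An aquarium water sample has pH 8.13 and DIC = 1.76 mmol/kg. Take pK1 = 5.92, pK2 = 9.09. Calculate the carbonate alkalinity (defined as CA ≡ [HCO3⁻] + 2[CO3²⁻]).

CA = [HCO3⁻] + 2[CO3²⁻] = (α₁ + 2α₂)·DIC
At pH 8.13: [H⁺]/K1 = 10^-2.21 = 0.0061660, K2/[H⁺] = 10^-0.96 = 0.10965
α₁ = 1/(1 + 0.0061660 + 0.10965) = 1/1.1158 = 0.8962; α₂ = α₁·K2/[H⁺] = 0.09827
α₁ + 2α₂ = 1.0927
CA = 1.0927 × 1.76 = 1.92 mmol/kg

CA = 1.92 mmol/kg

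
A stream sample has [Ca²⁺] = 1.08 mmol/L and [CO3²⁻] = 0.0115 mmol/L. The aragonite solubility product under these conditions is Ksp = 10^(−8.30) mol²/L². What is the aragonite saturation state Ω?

Ksp = 10^(−8.30) = 5.012×10^-9
Ω = [Ca²⁺][CO3²⁻]/Ksp = (1.08×10^-3)(0.0115×10^-3) / 5.012×10^-9 = 2.48

Ω = 2.48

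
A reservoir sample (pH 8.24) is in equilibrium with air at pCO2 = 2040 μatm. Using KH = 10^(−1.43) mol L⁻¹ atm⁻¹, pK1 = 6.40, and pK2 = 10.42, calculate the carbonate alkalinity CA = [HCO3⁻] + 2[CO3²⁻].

[CO2*] = KH · pCO2 = 10^(−1.43) × 2040×10^-6 = 7.579×10^-5 mol/L
α₀ = 1/(1 + K1/[H⁺] + K1K2/[H⁺]²) = 1/(1 + 10^+1.84 + 10^-0.34) = 0.01416
DIC = [CO2*]/α₀ = 7.579×10^-5 / 0.01416 = 5.354 mmol/L
CA = (α₁ + 2α₂)·DIC = (0.9794 + 2×0.006471) × 5.354 = 5.31 mmol/L

CA = 5.31 mmol/L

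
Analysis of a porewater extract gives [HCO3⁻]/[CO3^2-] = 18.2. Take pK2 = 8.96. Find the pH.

pH = 7.70

From K2 = [H⁺][CO3^2-]/[HCO3⁻]:  pH = pK2 − log₁₀([HCO3⁻]/[CO3^2-])
log₁₀(18.2) = +1.260
pH = 8.96 − (+1.260) = 7.70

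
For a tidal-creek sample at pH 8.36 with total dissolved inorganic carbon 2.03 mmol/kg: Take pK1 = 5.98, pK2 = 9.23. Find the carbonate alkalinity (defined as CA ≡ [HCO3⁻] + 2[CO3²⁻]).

CA = [HCO3⁻] + 2[CO3²⁻] = (α₁ + 2α₂)·DIC
At pH 8.36: [H⁺]/K1 = 10^-2.38 = 0.0041687, K2/[H⁺] = 10^-0.87 = 0.13490
α₁ = 1/(1 + 0.0041687 + 0.13490) = 1/1.1391 = 0.8779; α₂ = α₁·K2/[H⁺] = 0.1184
α₁ + 2α₂ = 1.1148
CA = 1.1148 × 2.03 = 2.26 mmol/kg

CA = 2.26 mmol/kg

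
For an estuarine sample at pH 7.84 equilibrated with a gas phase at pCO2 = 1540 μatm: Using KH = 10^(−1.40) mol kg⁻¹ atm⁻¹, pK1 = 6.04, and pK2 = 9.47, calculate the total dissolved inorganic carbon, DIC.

DIC = 4.02 mmol/kg

[CO2*] = KH · pCO2 = 10^(−1.40) × 1540×10^-6 = 6.131×10^-5 mol/kg
α₀ = 1/(1 + K1/[H⁺] + K1K2/[H⁺]²) = 1/(1 + 10^+1.80 + 10^+0.17) = 0.01525
DIC = [CO2*]/α₀ = 6.131×10^-5 / 0.01525 = 4.02 mmol/kg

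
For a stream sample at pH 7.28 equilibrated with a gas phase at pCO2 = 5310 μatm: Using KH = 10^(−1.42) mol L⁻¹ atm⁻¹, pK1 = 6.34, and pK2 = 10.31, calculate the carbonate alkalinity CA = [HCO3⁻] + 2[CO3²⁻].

[CO2*] = KH · pCO2 = 10^(−1.42) × 5310×10^-6 = 2.019×10^-4 mol/L
α₀ = 1/(1 + K1/[H⁺] + K1K2/[H⁺]²) = 1/(1 + 10^+0.94 + 10^-2.09) = 0.1029
DIC = [CO2*]/α₀ = 2.019×10^-4 / 0.1029 = 1.962 mmol/L
CA = (α₁ + 2α₂)·DIC = (0.8963 + 2×0.0008364) × 1.962 = 1.76 mmol/L

CA = 1.76 mmol/L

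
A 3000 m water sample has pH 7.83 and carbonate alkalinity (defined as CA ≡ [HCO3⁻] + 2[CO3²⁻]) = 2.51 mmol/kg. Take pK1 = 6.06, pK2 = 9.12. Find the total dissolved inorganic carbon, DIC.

DIC = 2.43 mmol/kg

CA = [HCO3⁻] + 2[CO3²⁻] = (α₁ + 2α₂)·DIC
At pH 7.83: [H⁺]/K1 = 10^-1.77 = 0.016982, K2/[H⁺] = 10^-1.29 = 0.051286
α₁ = 1/(1 + 0.016982 + 0.051286) = 1/1.0683 = 0.9361; α₂ = α₁·K2/[H⁺] = 0.04801
α₁ + 2α₂ = 1.0321
DIC = CA / (α₁ + 2α₂) = 2.51 / 1.0321 = 2.43 mmol/kg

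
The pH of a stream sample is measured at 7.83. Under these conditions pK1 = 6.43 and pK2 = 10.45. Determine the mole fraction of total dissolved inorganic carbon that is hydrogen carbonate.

α₁ = 0.959

α₁ = 1 / (1 + [H⁺]/K1 + K2/[H⁺]) = 1 / (1 + 10^-1.40 + 10^-2.62)
   = 1 / (1 + 0.039811 + 0.0023988) = 1/1.0422 = 0.9595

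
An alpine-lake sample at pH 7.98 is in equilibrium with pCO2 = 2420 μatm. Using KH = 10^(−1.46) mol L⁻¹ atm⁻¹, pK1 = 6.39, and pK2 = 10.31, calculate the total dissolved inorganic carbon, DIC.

DIC = 3.36 mmol/L

[CO2*] = KH · pCO2 = 10^(−1.46) × 2420×10^-6 = 8.391×10^-5 mol/L
α₀ = 1/(1 + K1/[H⁺] + K1K2/[H⁺]²) = 1/(1 + 10^+1.59 + 10^-0.74) = 0.02495
DIC = [CO2*]/α₀ = 8.391×10^-5 / 0.02495 = 3.36 mmol/L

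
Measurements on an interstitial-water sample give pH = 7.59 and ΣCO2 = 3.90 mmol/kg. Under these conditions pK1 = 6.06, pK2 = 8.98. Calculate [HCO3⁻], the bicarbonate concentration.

[HCO3⁻] = 3.64 mmol/kg

α₁ = 1 / (1 + [H⁺]/K1 + K2/[H⁺]) = 1 / (1 + 10^-1.53 + 10^-1.39)
   = 1 / (1 + 0.029512 + 0.040738) = 1/1.0703 = 0.9344
[HCO3⁻] = α₁ × DIC = 0.9344 × 3.90 = 3.64 mmol/kg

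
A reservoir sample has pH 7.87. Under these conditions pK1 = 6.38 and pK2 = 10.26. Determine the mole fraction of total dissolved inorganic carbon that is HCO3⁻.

α₁ = 0.965

α₁ = 1 / (1 + [H⁺]/K1 + K2/[H⁺]) = 1 / (1 + 10^-1.49 + 10^-2.39)
   = 1 / (1 + 0.032359 + 0.0040738) = 1/1.0364 = 0.9648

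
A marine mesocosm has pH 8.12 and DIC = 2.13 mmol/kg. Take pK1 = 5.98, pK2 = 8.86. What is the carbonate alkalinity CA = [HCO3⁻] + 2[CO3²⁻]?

CA = [HCO3⁻] + 2[CO3²⁻] = (α₁ + 2α₂)·DIC
At pH 8.12: [H⁺]/K1 = 10^-2.14 = 0.0072444, K2/[H⁺] = 10^-0.74 = 0.18197
α₁ = 1/(1 + 0.0072444 + 0.18197) = 1/1.1892 = 0.8409; α₂ = α₁·K2/[H⁺] = 0.1530
α₁ + 2α₂ = 1.1469
CA = 1.1469 × 2.13 = 2.44 mmol/kg

CA = 2.44 mmol/kg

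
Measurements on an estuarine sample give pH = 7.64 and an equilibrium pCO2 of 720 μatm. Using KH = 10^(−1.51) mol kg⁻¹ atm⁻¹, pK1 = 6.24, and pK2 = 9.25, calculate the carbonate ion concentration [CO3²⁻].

[CO2*] = KH · pCO2 = 10^(−1.51) × 720×10^-6 = 2.225×10^-5 mol/kg
α₀ = 1/(1 + K1/[H⁺] + K1K2/[H⁺]²) = 1/(1 + 10^+1.40 + 10^-0.21) = 0.03740
DIC = [CO2*]/α₀ = 2.225×10^-5 / 0.03740 = 0.5949 mmol/kg
[CO3²⁻] = α₂·DIC; α₂ = 0.02306, so [CO3²⁻] = 0.02306 × 0.5949 = 0.0137 mmol/kg = 13.7 μmol/kg

[CO3²⁻] = 13.7 μmol/kg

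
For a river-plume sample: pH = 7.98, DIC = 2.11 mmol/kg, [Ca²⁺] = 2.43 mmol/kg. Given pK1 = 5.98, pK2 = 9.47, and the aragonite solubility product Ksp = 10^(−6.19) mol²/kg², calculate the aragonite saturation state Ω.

Ω = 0.247

α₂ = 1 / (1 + [H⁺]/K2 + [H⁺]²/(K1K2)) = 1 / (1 + 10^+1.49 + 10^-0.51)
   = 1 / (1 + 30.903 + 0.30903) = 1/32.212 = 0.03104
[CO3²⁻] = α₂ × DIC = 0.03104 × 2.11 = 0.06550 mmol/kg
Ksp = 10^(−6.19) = 6.457×10^-7
Ω = [Ca²⁺][CO3²⁻]/Ksp = (2.43×10^-3)(6.550×10^-5) / 6.457×10^-7 = 0.247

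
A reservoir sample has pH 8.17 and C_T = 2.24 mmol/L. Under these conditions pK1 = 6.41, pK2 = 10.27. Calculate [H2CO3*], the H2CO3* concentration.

α₀ = 1 / (1 + K1/[H⁺] + K1K2/[H⁺]²) = 1 / (1 + 10^+1.76 + 10^-0.34)
   = 1 / (1 + 57.544 + 0.45709) = 1/59.001 = 0.01695
[CO2*] = α₀ × DIC = 0.01695 × 2.24 = 0.0380 mmol/L

[CO2*] = 0.0380 mmol/L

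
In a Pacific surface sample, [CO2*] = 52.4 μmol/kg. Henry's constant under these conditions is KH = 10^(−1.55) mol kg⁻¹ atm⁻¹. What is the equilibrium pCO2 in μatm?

KH = 10^(−1.55) = 2.818×10^-2 mol kg⁻¹ atm⁻¹
pCO2 = [CO2*]/KH = 52.4×10^-6 / 2.818×10^-2 = 1.86×10^-3 atm = 1860 μatm

pCO2 = 1860 μatm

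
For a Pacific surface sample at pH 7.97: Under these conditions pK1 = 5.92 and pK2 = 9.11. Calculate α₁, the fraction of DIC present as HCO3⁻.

α₁ = 0.925

α₁ = 1 / (1 + [H⁺]/K1 + K2/[H⁺]) = 1 / (1 + 10^-2.05 + 10^-1.14)
   = 1 / (1 + 0.0089125 + 0.072444) = 1/1.0814 = 0.9248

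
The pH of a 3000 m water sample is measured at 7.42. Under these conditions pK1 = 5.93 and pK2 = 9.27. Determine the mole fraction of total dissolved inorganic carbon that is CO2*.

α₀ = 1 / (1 + K1/[H⁺] + K1K2/[H⁺]²) = 1 / (1 + 10^+1.49 + 10^-0.36)
   = 1 / (1 + 30.903 + 0.43652) = 1/32.339 = 0.03092

α₀ = 0.0309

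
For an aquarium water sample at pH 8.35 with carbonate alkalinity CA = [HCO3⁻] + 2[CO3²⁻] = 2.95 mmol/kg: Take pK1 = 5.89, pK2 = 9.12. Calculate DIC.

DIC = 2.58 mmol/kg

CA = [HCO3⁻] + 2[CO3²⁻] = (α₁ + 2α₂)·DIC
At pH 8.35: [H⁺]/K1 = 10^-2.46 = 0.0034674, K2/[H⁺] = 10^-0.77 = 0.16982
α₁ = 1/(1 + 0.0034674 + 0.16982) = 1/1.1733 = 0.8523; α₂ = α₁·K2/[H⁺] = 0.1447
α₁ + 2α₂ = 1.1418
DIC = CA / (α₁ + 2α₂) = 2.95 / 1.1418 = 2.58 mmol/kg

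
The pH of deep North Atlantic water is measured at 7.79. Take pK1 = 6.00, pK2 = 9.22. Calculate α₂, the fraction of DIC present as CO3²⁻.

α₂ = 1 / (1 + [H⁺]/K2 + [H⁺]²/(K1K2)) = 1 / (1 + 10^+1.43 + 10^-0.36)
   = 1 / (1 + 26.915 + 0.43652) = 1/28.352 = 0.03527

α₂ = 0.0353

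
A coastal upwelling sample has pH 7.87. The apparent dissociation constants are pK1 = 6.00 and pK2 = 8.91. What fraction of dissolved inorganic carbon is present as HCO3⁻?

α₁ = 0.905

α₁ = 1 / (1 + [H⁺]/K1 + K2/[H⁺]) = 1 / (1 + 10^-1.87 + 10^-1.04)
   = 1 / (1 + 0.013490 + 0.091201) = 1/1.1047 = 0.9052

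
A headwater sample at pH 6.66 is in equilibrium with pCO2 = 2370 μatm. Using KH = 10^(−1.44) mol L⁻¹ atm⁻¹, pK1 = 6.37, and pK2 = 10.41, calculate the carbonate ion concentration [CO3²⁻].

[CO3²⁻] = 0.0298 μmol/L

[CO2*] = KH · pCO2 = 10^(−1.44) × 2370×10^-6 = 8.605×10^-5 mol/L
α₀ = 1/(1 + K1/[H⁺] + K1K2/[H⁺]²) = 1/(1 + 10^+0.29 + 10^-3.46) = 0.3390
DIC = [CO2*]/α₀ = 8.605×10^-5 / 0.3390 = 0.2539 mmol/L
[CO3²⁻] = α₂·DIC; α₂ = 0.0001175, so [CO3²⁻] = 0.0001175 × 0.2539 = 2.98×10^-5 mmol/L = 0.0298 μmol/L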